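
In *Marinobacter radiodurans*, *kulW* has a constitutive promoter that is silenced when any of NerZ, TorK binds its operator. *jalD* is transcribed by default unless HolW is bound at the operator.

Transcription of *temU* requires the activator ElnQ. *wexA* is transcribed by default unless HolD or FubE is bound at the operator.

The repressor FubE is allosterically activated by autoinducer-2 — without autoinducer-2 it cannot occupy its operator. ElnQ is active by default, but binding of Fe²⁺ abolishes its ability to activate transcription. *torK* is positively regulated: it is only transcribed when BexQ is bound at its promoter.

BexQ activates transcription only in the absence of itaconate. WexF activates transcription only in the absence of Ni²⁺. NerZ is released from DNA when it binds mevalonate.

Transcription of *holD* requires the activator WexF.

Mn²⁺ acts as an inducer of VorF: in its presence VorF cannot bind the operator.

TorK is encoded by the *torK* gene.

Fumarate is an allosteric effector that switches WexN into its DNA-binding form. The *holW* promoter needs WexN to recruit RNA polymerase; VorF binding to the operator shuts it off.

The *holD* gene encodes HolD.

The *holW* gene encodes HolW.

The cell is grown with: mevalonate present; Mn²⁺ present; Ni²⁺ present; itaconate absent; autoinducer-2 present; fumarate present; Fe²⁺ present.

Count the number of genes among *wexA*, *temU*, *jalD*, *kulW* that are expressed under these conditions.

Ni²⁺ is present, so WexF is inactive.
Required activator WexF is absent, so *holD* is not transcribed.
So HolD is not produced.
Autoinducer-2 is present, so FubE is active.
With repressor FubE bound, *wexA* is not transcribed.
→ *wexA* is OFF.
Fe²⁺ is present, so ElnQ is inactive.
Required activator ElnQ is absent, so *temU* is not transcribed.
→ *temU* is OFF.
Mn²⁺ is present, so VorF is inactive.
Fumarate is present, so WexN is active.
No repressor is bound and WexN is active, so *holW* is transcribed.
So HolW is produced and active.
With repressor HolW bound, *jalD* is not transcribed.
→ *jalD* is OFF.
Mevalonate is present, so NerZ is inactive.
Itaconate is absent, so BexQ is active.
No repressor is bound and BexQ is active, so *torK* is transcribed.
So TorK is produced and active.
With repressor TorK bound, *kulW* is not transcribed.
→ *kulW* is OFF.
0 of the 4 genes are transcribed.

0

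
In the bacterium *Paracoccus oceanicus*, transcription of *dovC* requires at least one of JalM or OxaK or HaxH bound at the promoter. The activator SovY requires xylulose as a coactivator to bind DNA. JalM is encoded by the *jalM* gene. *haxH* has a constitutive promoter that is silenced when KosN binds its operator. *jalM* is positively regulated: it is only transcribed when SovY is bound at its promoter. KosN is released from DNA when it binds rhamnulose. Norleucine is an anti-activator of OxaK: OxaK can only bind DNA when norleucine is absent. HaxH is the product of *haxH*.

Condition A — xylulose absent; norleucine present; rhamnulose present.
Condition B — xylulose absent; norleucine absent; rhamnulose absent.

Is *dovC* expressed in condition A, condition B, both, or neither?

Condition A:
Xylulose is absent, so SovY is inactive.
Required activator SovY is absent, so *jalM* is not transcribed.
So JalM is not produced.
Norleucine is present, so OxaK is inactive.
Rhamnulose is present, so KosN is inactive.
With no repressor bound, *haxH* is transcribed.
So HaxH is produced and active.
Activator HaxH is present, so *dovC* is transcribed.
→ *dovC* is ON in A.
Condition B:
Xylulose is absent, so SovY is inactive.
Required activator SovY is absent, so *jalM* is not transcribed.
So JalM is not produced.
Norleucine is absent, so OxaK is active.
Rhamnulose is absent, so KosN is active.
With repressor KosN bound, *haxH* is not transcribed.
So HaxH is not produced.
Activator OxaK is present, so *dovC* is transcribed.
→ *dovC* is ON in B.

both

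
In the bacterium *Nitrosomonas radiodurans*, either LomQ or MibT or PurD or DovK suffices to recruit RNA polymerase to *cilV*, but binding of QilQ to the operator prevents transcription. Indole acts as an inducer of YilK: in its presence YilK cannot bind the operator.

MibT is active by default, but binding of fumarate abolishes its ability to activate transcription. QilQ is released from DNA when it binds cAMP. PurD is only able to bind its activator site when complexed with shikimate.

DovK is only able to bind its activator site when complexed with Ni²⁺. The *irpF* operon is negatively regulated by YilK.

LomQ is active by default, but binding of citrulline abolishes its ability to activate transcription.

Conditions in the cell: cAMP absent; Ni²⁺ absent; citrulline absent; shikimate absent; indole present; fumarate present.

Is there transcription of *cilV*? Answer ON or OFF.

OFF

Citrulline is absent, so LomQ is active.
Fumarate is present, so MibT is inactive.
Shikimate is absent, so PurD is inactive.
Ni²⁺ is absent, so DovK is inactive.
cAMP is absent, so QilQ is active.
With repressor QilQ bound, *cilV* is not transcribed.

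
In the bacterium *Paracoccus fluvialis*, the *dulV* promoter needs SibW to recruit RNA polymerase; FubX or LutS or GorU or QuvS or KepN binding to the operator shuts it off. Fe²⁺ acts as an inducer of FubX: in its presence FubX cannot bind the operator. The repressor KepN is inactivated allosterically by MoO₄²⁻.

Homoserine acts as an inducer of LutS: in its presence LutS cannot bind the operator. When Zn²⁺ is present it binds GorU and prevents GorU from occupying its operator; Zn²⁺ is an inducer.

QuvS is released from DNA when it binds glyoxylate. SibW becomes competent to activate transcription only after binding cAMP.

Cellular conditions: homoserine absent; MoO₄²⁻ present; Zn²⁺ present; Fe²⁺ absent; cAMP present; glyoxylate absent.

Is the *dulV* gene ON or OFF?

Fe²⁺ is absent, so FubX is active.
Homoserine is absent, so LutS is active.
cAMP is present, so SibW is active.
Zn²⁺ is present, so GorU is inactive.
Glyoxylate is absent, so QuvS is active.
MoO₄²⁻ is present, so KepN is inactive.
With repressor FubX bound, *dulV* is not transcribed.

OFF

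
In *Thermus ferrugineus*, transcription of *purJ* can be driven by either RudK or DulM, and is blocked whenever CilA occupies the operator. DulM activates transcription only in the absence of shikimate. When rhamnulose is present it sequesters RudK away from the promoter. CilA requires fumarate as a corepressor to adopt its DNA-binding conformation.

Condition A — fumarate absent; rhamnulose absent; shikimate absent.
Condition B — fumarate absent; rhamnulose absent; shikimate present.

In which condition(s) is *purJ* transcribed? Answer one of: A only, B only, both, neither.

both

Condition A:
Fumarate is absent, so CilA is inactive.
Rhamnulose is absent, so RudK is active.
Shikimate is absent, so DulM is active.
Activator RudK is present, so *purJ* is transcribed.
→ *purJ* is ON in A.
Condition B:
Fumarate is absent, so CilA is inactive.
Rhamnulose is absent, so RudK is active.
Shikimate is present, so DulM is inactive.
Activator RudK is present, so *purJ* is transcribed.
→ *purJ* is ON in B.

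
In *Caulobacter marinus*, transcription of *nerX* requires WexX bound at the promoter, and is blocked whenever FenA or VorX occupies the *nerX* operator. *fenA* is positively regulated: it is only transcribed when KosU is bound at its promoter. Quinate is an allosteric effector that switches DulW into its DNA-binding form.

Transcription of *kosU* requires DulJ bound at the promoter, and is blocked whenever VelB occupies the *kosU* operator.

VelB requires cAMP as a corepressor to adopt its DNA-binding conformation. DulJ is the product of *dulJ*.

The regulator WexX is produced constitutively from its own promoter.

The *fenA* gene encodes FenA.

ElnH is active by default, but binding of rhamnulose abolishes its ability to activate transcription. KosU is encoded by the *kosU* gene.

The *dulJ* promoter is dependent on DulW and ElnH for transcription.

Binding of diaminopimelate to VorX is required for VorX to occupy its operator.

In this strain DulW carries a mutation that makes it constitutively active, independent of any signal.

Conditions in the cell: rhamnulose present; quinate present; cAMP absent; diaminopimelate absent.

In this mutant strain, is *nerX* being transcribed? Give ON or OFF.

ON

DulW is constitutively active in this strain.
Rhamnulose is present, so ElnH is inactive.
Required activator ElnH is absent, so *dulJ* is not transcribed.
So DulJ is not produced.
cAMP is absent, so VelB is inactive.
Required activator DulJ is absent, so *kosU* is not transcribed.
So KosU is not produced.
Required activator KosU is absent, so *fenA* is not transcribed.
So FenA is not produced.
Diaminopimelate is absent, so VorX is inactive.
WexX is produced constitutively and is active.
No repressor is bound and WexX is active, so *nerX* is transcribed.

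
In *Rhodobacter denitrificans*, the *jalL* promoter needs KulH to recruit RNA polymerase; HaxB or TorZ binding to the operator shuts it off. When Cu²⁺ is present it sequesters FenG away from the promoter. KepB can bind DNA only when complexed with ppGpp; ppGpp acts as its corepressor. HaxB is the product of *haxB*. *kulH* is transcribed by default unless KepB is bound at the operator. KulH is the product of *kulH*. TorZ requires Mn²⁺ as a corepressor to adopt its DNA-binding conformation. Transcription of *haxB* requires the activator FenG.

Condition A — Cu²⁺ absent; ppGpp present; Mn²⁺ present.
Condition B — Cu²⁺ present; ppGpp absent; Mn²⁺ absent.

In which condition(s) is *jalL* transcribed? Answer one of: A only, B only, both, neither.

Condition A:
Cu²⁺ is absent, so FenG is active.
No repressor is bound and FenG is active, so *haxB* is transcribed.
So HaxB is produced and active.
ppGpp is present, so KepB is active.
With repressor KepB bound, *kulH* is not transcribed.
So KulH is not produced.
Mn²⁺ is present, so TorZ is active.
With repressor HaxB bound, *jalL* is not transcribed.
→ *jalL* is OFF in A.
Condition B:
Cu²⁺ is present, so FenG is inactive.
Required activator FenG is absent, so *haxB* is not transcribed.
So HaxB is not produced.
ppGpp is absent, so KepB is inactive.
With no repressor bound, *kulH* is transcribed.
So KulH is produced and active.
Mn²⁺ is absent, so TorZ is inactive.
No repressor is bound and KulH is active, so *jalL* is transcribed.
→ *jalL* is ON in B.

B only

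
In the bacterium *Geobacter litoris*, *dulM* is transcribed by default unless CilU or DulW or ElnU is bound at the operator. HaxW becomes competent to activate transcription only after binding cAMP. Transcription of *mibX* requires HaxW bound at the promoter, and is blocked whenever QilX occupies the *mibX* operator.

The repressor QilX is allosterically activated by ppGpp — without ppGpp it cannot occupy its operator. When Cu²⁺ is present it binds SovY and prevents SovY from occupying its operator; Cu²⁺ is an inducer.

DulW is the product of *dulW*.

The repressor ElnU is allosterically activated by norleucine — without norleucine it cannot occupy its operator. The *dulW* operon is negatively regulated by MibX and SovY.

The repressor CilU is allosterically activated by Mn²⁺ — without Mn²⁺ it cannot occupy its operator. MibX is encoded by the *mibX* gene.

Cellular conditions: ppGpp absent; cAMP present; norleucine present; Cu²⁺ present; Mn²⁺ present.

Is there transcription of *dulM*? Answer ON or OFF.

Mn²⁺ is present, so CilU is active.
cAMP is present, so HaxW is active.
ppGpp is absent, so QilX is inactive.
No repressor is bound and HaxW is active, so *mibX* is transcribed.
So MibX is produced and active.
Cu²⁺ is present, so SovY is inactive.
With repressor MibX bound, *dulW* is not transcribed.
So DulW is not produced.
Norleucine is present, so ElnU is active.
With repressor CilU bound, *dulM* is not transcribed.

OFF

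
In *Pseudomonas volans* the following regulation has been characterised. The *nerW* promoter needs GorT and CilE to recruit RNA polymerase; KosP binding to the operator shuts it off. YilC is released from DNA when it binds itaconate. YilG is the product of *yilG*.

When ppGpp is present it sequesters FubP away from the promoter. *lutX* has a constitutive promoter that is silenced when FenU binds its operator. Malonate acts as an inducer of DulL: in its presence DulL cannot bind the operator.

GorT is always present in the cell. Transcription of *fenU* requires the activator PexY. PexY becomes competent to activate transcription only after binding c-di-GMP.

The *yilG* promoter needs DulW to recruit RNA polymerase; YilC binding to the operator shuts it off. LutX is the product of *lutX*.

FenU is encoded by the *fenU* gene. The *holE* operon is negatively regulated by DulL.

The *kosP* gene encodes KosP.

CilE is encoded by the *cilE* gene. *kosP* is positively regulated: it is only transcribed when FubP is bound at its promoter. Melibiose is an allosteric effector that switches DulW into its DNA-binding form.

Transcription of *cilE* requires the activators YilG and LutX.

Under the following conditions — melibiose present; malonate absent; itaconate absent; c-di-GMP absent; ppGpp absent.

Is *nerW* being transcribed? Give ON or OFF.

GorT is produced constitutively and is active.
Melibiose is present, so DulW is active.
Itaconate is absent, so YilC is active.
With repressor YilC bound, *yilG* is not transcribed.
So YilG is not produced.
c-di-GMP is absent, so PexY is inactive.
Required activator PexY is absent, so *fenU* is not transcribed.
So FenU is not produced.
With no repressor bound, *lutX* is transcribed.
So LutX is produced and active.
Required activator YilG is absent, so *cilE* is not transcribed.
So CilE is not produced.
ppGpp is absent, so FubP is active.
No repressor is bound and FubP is active, so *kosP* is transcribed.
So KosP is produced and active.
With repressor KosP bound, *nerW* is not transcribed.

OFF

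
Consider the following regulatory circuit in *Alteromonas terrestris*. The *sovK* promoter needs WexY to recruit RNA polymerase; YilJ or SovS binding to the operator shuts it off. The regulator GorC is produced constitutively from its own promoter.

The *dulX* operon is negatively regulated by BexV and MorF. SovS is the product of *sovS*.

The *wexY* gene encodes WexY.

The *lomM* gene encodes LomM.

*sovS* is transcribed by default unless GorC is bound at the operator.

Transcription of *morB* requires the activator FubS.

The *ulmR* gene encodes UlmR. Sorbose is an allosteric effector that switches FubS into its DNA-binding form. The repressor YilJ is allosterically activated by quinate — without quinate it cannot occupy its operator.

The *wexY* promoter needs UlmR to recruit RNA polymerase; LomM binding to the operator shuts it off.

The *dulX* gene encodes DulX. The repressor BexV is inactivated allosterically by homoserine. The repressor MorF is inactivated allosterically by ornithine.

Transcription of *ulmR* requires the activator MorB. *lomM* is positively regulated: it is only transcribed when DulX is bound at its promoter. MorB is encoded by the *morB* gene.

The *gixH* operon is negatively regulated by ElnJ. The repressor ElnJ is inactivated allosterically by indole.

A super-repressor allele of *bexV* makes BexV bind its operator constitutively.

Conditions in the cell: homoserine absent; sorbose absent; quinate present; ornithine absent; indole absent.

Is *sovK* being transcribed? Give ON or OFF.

OFF

Quinate is present, so YilJ is active.
GorC is produced constitutively and is active.
With repressor GorC bound, *sovS* is not transcribed.
So SovS is not produced.
Sorbose is absent, so FubS is inactive.
Required activator FubS is absent, so *morB* is not transcribed.
So MorB is not produced.
Required activator MorB is absent, so *ulmR* is not transcribed.
So UlmR is not produced.
BexV is constitutively active in this strain.
Ornithine is absent, so MorF is active.
With repressor BexV bound, *dulX* is not transcribed.
So DulX is not produced.
Required activator DulX is absent, so *lomM* is not transcribed.
So LomM is not produced.
Required activator UlmR is absent, so *wexY* is not transcribed.
So WexY is not produced.
With repressor YilJ bound, *sovK* is not transcribed.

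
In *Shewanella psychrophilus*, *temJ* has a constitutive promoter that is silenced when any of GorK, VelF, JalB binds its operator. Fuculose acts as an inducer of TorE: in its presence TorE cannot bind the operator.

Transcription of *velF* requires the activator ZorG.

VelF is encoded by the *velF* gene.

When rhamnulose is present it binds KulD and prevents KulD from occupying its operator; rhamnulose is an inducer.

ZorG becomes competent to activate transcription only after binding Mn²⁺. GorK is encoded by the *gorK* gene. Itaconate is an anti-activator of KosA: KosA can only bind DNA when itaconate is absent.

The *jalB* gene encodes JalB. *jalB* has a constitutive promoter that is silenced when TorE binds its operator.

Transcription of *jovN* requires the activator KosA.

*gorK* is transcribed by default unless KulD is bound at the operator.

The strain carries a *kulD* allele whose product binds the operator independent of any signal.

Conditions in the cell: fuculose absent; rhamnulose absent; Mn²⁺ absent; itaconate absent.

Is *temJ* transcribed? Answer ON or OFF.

KulD is constitutively active in this strain.
With repressor KulD bound, *gorK* is not transcribed.
So GorK is not produced.
Mn²⁺ is absent, so ZorG is inactive.
Required activator ZorG is absent, so *velF* is not transcribed.
So VelF is not produced.
Fuculose is absent, so TorE is active.
With repressor TorE bound, *jalB* is not transcribed.
So JalB is not produced.
With no repressor bound, *temJ* is transcribed.

ON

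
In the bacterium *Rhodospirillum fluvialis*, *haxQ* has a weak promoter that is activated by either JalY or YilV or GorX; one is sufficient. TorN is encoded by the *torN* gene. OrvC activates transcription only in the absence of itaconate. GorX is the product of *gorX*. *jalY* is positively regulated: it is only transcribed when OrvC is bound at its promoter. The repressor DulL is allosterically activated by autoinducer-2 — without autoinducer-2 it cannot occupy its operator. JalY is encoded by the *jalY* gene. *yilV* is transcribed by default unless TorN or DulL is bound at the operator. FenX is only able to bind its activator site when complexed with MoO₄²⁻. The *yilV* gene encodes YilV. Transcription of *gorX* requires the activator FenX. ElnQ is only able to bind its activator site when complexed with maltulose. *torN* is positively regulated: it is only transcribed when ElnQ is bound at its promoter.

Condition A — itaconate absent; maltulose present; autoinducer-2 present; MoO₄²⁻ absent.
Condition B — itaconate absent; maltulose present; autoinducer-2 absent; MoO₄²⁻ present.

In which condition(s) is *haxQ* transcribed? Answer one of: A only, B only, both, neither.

both

Condition A:
Itaconate is absent, so OrvC is active.
No repressor is bound and OrvC is active, so *jalY* is transcribed.
So JalY is produced and active.
Maltulose is present, so ElnQ is active.
No repressor is bound and ElnQ is active, so *torN* is transcribed.
So TorN is produced and active.
Autoinducer-2 is present, so DulL is active.
With repressor TorN bound, *yilV* is not transcribed.
So YilV is not produced.
MoO₄²⁻ is absent, so FenX is inactive.
Required activator FenX is absent, so *gorX* is not transcribed.
So GorX is not produced.
Activator JalY is present, so *haxQ* is transcribed.
→ *haxQ* is ON in A.
Condition B:
Itaconate is absent, so OrvC is active.
No repressor is bound and OrvC is active, so *jalY* is transcribed.
So JalY is produced and active.
Maltulose is present, so ElnQ is active.
No repressor is bound and ElnQ is active, so *torN* is transcribed.
So TorN is produced and active.
Autoinducer-2 is absent, so DulL is inactive.
With repressor TorN bound, *yilV* is not transcribed.
So YilV is not produced.
MoO₄²⁻ is present, so FenX is active.
No repressor is bound and FenX is active, so *gorX* is transcribed.
So GorX is produced and active.
Activator JalY is present, so *haxQ* is transcribed.
→ *haxQ* is ON in B.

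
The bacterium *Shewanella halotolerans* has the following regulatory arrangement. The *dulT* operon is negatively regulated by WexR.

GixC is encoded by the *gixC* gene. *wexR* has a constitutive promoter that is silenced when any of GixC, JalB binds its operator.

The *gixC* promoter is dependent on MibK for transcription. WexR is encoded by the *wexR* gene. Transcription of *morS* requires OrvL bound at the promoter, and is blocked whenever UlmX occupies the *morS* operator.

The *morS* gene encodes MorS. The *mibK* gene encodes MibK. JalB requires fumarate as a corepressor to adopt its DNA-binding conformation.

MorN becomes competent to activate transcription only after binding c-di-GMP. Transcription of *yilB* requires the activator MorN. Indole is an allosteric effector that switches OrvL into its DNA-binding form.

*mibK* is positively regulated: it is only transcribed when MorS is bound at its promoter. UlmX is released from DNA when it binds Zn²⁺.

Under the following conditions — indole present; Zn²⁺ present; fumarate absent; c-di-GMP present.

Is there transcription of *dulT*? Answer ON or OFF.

Indole is present, so OrvL is active.
Zn²⁺ is present, so UlmX is inactive.
No repressor is bound and OrvL is active, so *morS* is transcribed.
So MorS is produced and active.
No repressor is bound and MorS is active, so *mibK* is transcribed.
So MibK is produced and active.
No repressor is bound and MibK is active, so *gixC* is transcribed.
So GixC is produced and active.
Fumarate is absent, so JalB is inactive.
With repressor GixC bound, *wexR* is not transcribed.
So WexR is not produced.
With no repressor bound, *dulT* is transcribed.

ON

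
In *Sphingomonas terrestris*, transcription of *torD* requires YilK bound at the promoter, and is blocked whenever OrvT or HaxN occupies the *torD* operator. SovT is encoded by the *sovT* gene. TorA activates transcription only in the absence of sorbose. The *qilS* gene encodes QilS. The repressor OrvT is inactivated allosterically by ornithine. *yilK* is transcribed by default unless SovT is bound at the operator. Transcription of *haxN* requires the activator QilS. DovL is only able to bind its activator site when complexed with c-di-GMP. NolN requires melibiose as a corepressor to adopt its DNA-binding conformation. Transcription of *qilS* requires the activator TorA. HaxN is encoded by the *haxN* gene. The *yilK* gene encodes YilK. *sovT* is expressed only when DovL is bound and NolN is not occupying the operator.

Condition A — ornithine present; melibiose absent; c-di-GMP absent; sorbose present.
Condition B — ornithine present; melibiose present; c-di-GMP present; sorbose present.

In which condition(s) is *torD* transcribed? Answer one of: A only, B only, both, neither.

both

Condition A:
Ornithine is present, so OrvT is inactive.
Melibiose is absent, so NolN is inactive.
c-di-GMP is absent, so DovL is inactive.
Required activator DovL is absent, so *sovT* is not transcribed.
So SovT is not produced.
With no repressor bound, *yilK* is transcribed.
So YilK is produced and active.
Sorbose is present, so TorA is inactive.
Required activator TorA is absent, so *qilS* is not transcribed.
So QilS is not produced.
Required activator QilS is absent, so *haxN* is not transcribed.
So HaxN is not produced.
No repressor is bound and YilK is active, so *torD* is transcribed.
→ *torD* is ON in A.
Condition B:
Ornithine is present, so OrvT is inactive.
Melibiose is present, so NolN is active.
c-di-GMP is present, so DovL is active.
With repressor NolN bound, *sovT* is not transcribed.
So SovT is not produced.
With no repressor bound, *yilK* is transcribed.
So YilK is produced and active.
Sorbose is present, so TorA is inactive.
Required activator TorA is absent, so *qilS* is not transcribed.
So QilS is not produced.
Required activator QilS is absent, so *haxN* is not transcribed.
So HaxN is not produced.
No repressor is bound and YilK is active, so *torD* is transcribed.
→ *torD* is ON in B.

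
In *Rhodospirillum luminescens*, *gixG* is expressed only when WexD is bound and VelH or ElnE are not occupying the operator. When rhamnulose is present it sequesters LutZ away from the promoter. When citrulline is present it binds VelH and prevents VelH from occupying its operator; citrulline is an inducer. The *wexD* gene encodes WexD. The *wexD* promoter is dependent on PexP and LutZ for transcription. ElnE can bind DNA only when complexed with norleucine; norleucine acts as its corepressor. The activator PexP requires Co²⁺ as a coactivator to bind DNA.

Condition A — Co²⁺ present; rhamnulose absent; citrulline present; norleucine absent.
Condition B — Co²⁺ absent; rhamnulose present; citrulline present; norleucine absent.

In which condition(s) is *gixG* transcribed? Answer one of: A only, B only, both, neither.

A only

Condition A:
Co²⁺ is present, so PexP is active.
Rhamnulose is absent, so LutZ is active.
No repressor is bound and PexP and LutZ are active, so *wexD* is transcribed.
So WexD is produced and active.
Citrulline is present, so VelH is inactive.
Norleucine is absent, so ElnE is inactive.
No repressor is bound and WexD is active, so *gixG* is transcribed.
→ *gixG* is ON in A.
Condition B:
Co²⁺ is absent, so PexP is inactive.
Rhamnulose is present, so LutZ is inactive.
Required activator PexP is absent, so *wexD* is not transcribed.
So WexD is not produced.
Citrulline is present, so VelH is inactive.
Norleucine is absent, so ElnE is inactive.
Required activator WexD is absent, so *gixG* is not transcribed.
→ *gixG* is OFF in B.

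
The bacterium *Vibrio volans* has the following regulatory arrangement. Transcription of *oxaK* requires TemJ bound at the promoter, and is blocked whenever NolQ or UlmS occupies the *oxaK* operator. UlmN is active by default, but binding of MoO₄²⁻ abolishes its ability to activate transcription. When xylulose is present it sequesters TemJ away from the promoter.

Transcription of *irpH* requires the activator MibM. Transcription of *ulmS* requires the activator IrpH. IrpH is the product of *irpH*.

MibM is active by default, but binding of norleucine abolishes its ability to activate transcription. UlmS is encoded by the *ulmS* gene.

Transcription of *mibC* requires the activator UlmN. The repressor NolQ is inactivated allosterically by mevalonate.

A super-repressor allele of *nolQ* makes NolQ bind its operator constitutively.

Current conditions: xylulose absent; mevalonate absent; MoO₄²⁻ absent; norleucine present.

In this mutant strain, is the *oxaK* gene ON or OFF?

OFF

Xylulose is absent, so TemJ is active.
NolQ is constitutively active in this strain.
Norleucine is present, so MibM is inactive.
Required activator MibM is absent, so *irpH* is not transcribed.
So IrpH is not produced.
Required activator IrpH is absent, so *ulmS* is not transcribed.
So UlmS is not produced.
With repressor NolQ bound, *oxaK* is not transcribed.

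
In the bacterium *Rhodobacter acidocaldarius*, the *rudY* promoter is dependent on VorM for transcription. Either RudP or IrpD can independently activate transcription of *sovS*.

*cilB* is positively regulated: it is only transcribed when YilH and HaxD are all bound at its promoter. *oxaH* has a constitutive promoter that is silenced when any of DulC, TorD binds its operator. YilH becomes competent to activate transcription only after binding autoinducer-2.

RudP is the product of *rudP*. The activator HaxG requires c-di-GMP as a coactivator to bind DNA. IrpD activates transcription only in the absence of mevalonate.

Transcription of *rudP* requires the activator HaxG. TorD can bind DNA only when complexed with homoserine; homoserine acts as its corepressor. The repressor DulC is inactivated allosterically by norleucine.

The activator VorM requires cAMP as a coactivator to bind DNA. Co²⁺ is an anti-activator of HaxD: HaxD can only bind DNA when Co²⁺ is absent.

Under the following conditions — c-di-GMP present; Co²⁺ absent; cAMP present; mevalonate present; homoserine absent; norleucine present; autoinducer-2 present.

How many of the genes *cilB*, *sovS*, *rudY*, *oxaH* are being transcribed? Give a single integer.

4

Autoinducer-2 is present, so YilH is active.
Co²⁺ is absent, so HaxD is active.
No repressor is bound and YilH and HaxD are active, so *cilB* is transcribed.
→ *cilB* is ON.
c-di-GMP is present, so HaxG is active.
No repressor is bound and HaxG is active, so *rudP* is transcribed.
So RudP is produced and active.
Mevalonate is present, so IrpD is inactive.
Activator RudP is present, so *sovS* is transcribed.
→ *sovS* is ON.
cAMP is present, so VorM is active.
No repressor is bound and VorM is active, so *rudY* is transcribed.
→ *rudY* is ON.
Norleucine is present, so DulC is inactive.
Homoserine is absent, so TorD is inactive.
With no repressor bound, *oxaH* is transcribed.
→ *oxaH* is ON.
4 of the 4 genes are transcribed.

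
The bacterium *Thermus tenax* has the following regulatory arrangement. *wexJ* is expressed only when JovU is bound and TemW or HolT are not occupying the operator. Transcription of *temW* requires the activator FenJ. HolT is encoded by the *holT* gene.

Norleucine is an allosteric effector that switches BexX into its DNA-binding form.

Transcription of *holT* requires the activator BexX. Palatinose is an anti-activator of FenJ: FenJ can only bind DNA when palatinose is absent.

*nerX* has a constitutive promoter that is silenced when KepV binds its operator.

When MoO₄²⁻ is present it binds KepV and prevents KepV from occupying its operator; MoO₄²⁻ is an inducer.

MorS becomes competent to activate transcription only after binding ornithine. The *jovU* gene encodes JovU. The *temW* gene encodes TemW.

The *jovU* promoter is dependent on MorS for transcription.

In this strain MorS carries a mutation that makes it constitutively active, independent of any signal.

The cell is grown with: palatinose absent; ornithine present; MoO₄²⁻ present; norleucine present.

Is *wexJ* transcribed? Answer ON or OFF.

OFF

Palatinose is absent, so FenJ is active.
No repressor is bound and FenJ is active, so *temW* is transcribed.
So TemW is produced and active.
Norleucine is present, so BexX is active.
No repressor is bound and BexX is active, so *holT* is transcribed.
So HolT is produced and active.
MorS is constitutively active in this strain.
No repressor is bound and MorS is active, so *jovU* is transcribed.
So JovU is produced and active.
With repressor TemW bound, *wexJ* is not transcribed.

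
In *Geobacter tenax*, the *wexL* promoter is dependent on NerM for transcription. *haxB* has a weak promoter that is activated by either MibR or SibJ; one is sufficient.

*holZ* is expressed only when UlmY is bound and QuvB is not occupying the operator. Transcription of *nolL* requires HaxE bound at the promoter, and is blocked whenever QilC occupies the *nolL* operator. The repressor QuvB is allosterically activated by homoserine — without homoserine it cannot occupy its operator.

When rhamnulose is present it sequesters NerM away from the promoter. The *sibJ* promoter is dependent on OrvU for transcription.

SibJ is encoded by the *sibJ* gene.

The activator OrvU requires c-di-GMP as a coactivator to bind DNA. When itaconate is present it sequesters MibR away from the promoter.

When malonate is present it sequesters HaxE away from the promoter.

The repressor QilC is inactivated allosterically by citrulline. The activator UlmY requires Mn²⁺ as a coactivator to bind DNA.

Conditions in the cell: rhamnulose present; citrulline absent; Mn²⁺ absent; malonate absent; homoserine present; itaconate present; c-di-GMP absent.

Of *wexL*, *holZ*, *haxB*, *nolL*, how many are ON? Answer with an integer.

Rhamnulose is present, so NerM is inactive.
Required activator NerM is absent, so *wexL* is not transcribed.
→ *wexL* is OFF.
Homoserine is present, so QuvB is active.
Mn²⁺ is absent, so UlmY is inactive.
With repressor QuvB bound, *holZ* is not transcribed.
→ *holZ* is OFF.
Itaconate is present, so MibR is inactive.
c-di-GMP is absent, so OrvU is inactive.
Required activator OrvU is absent, so *sibJ* is not transcribed.
So SibJ is not produced.
No activator is available at the *haxB* promoter, so *haxB* is not transcribed.
→ *haxB* is OFF.
Citrulline is absent, so QilC is active.
Malonate is absent, so HaxE is active.
With repressor QilC bound, *nolL* is not transcribed.
→ *nolL* is OFF.
0 of the 4 genes are transcribed.

0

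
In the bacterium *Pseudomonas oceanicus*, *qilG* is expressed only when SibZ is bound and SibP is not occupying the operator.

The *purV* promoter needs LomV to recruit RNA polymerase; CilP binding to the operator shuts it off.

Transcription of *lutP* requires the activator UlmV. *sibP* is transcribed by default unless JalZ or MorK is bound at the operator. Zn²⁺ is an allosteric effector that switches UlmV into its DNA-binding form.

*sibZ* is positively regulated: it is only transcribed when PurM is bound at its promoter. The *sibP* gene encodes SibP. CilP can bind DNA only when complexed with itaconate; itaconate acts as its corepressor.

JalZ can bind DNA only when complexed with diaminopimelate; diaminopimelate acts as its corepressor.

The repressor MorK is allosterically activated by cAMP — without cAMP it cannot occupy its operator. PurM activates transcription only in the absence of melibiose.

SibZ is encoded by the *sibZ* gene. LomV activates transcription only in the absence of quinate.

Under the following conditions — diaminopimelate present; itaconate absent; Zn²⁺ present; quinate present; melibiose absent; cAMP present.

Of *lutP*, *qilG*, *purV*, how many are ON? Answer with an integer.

Zn²⁺ is present, so UlmV is active.
No repressor is bound and UlmV is active, so *lutP* is transcribed.
→ *lutP* is ON.
Melibiose is absent, so PurM is active.
No repressor is bound and PurM is active, so *sibZ* is transcribed.
So SibZ is produced and active.
Diaminopimelate is present, so JalZ is active.
cAMP is present, so MorK is active.
With repressor JalZ bound, *sibP* is not transcribed.
So SibP is not produced.
No repressor is bound and SibZ is active, so *qilG* is transcribed.
→ *qilG* is ON.
Itaconate is absent, so CilP is inactive.
Quinate is present, so LomV is inactive.
Required activator LomV is absent, so *purV* is not transcribed.
→ *purV* is OFF.
2 of the 3 genes are transcribed.

2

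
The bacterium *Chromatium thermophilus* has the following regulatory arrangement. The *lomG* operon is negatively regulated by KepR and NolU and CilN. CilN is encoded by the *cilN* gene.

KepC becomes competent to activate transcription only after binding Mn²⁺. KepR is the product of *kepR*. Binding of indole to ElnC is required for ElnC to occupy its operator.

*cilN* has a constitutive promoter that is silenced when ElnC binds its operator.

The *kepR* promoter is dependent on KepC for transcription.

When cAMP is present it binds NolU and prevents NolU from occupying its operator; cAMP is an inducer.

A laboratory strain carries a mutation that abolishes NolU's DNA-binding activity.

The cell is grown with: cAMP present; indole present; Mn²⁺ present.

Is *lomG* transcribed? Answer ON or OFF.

OFF

Mn²⁺ is present, so KepC is active.
No repressor is bound and KepC is active, so *kepR* is transcribed.
So KepR is produced and active.
NolU is non-functional in this strain, so it has no effect.
Indole is present, so ElnC is active.
With repressor ElnC bound, *cilN* is not transcribed.
So CilN is not produced.
With repressor KepR bound, *lomG* is not transcribed.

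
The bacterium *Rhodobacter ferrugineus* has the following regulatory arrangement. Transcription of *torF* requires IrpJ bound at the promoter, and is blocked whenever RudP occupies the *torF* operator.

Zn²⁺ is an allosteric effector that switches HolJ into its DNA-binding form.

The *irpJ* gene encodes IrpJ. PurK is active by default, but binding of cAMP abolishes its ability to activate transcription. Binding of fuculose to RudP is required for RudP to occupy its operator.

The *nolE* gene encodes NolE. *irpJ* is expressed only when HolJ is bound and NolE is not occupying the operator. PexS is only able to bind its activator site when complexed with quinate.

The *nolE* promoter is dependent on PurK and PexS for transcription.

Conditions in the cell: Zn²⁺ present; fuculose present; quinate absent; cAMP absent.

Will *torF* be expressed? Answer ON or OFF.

Fuculose is present, so RudP is active.
cAMP is absent, so PurK is active.
Quinate is absent, so PexS is inactive.
Required activator PexS is absent, so *nolE* is not transcribed.
So NolE is not produced.
Zn²⁺ is present, so HolJ is active.
No repressor is bound and HolJ is active, so *irpJ* is transcribed.
So IrpJ is produced and active.
With repressor RudP bound, *torF* is not transcribed.

OFF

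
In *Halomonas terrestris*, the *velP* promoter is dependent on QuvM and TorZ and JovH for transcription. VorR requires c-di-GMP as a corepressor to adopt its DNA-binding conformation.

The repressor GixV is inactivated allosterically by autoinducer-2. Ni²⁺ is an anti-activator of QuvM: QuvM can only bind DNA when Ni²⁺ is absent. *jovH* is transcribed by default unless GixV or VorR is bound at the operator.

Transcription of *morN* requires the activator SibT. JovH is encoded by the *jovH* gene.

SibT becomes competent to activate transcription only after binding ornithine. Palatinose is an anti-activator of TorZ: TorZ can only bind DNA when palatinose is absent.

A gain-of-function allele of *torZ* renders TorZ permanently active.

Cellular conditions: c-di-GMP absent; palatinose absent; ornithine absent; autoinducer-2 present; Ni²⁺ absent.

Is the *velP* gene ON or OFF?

ON

Ni²⁺ is absent, so QuvM is active.
TorZ is constitutively active in this strain.
Autoinducer-2 is present, so GixV is inactive.
c-di-GMP is absent, so VorR is inactive.
With no repressor bound, *jovH* is transcribed.
So JovH is produced and active.
No repressor is bound and QuvM and TorZ and JovH are active, so *velP* is transcribed.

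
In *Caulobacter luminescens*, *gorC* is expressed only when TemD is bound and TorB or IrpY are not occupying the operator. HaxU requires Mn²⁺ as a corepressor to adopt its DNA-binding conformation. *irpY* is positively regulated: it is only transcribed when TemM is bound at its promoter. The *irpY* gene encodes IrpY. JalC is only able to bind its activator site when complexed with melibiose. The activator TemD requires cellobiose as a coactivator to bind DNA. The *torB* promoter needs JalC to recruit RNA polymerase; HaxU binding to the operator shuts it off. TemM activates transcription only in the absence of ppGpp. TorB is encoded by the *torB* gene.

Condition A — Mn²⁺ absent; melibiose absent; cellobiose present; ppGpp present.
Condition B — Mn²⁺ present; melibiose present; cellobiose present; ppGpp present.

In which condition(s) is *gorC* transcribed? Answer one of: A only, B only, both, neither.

Condition A:
Mn²⁺ is absent, so HaxU is inactive.
Melibiose is absent, so JalC is inactive.
Required activator JalC is absent, so *torB* is not transcribed.
So TorB is not produced.
Cellobiose is present, so TemD is active.
ppGpp is present, so TemM is inactive.
Required activator TemM is absent, so *irpY* is not transcribed.
So IrpY is not produced.
No repressor is bound and TemD is active, so *gorC* is transcribed.
→ *gorC* is ON in A.
Condition B:
Mn²⁺ is present, so HaxU is active.
Melibiose is present, so JalC is active.
With repressor HaxU bound, *torB* is not transcribed.
So TorB is not produced.
Cellobiose is present, so TemD is active.
ppGpp is present, so TemM is inactive.
Required activator TemM is absent, so *irpY* is not transcribed.
So IrpY is not produced.
No repressor is bound and TemD is active, so *gorC* is transcribed.
→ *gorC* is ON in B.

both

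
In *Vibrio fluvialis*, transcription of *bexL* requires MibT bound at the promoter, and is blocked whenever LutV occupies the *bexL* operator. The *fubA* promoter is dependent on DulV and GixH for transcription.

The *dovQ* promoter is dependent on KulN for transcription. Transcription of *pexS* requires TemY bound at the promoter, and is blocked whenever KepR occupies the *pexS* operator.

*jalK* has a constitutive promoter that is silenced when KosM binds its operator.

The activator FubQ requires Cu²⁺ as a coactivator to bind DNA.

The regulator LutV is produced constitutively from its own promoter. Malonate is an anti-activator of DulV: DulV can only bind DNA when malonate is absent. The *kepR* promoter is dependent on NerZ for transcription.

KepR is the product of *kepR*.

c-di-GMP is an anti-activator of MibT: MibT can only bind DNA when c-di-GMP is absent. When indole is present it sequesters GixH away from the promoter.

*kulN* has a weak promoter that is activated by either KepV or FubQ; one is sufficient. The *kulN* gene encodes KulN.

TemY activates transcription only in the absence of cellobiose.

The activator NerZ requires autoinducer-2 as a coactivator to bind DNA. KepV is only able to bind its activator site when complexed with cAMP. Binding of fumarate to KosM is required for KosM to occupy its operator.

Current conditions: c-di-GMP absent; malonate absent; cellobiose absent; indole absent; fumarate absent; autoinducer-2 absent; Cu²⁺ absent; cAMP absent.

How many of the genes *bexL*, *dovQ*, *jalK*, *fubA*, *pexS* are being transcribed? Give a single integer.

3

LutV is produced constitutively and is active.
c-di-GMP is absent, so MibT is active.
With repressor LutV bound, *bexL* is not transcribed.
→ *bexL* is OFF.
cAMP is absent, so KepV is inactive.
Cu²⁺ is absent, so FubQ is inactive.
No activator is available at the *kulN* promoter, so *kulN* is not transcribed.
So KulN is not produced.
Required activator KulN is absent, so *dovQ* is not transcribed.
→ *dovQ* is OFF.
Fumarate is absent, so KosM is inactive.
With no repressor bound, *jalK* is transcribed.
→ *jalK* is ON.
Malonate is absent, so DulV is active.
Indole is absent, so GixH is active.
No repressor is bound and DulV and GixH are active, so *fubA* is transcribed.
→ *fubA* is ON.
Cellobiose is absent, so TemY is active.
Autoinducer-2 is absent, so NerZ is inactive.
Required activator NerZ is absent, so *kepR* is not transcribed.
So KepR is not produced.
No repressor is bound and TemY is active, so *pexS* is transcribed.
→ *pexS* is ON.
3 of the 5 genes are transcribed.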